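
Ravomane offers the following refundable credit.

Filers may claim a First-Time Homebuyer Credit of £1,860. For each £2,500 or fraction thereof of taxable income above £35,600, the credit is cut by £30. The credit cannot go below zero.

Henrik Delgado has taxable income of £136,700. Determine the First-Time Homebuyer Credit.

£630

First-Time Homebuyer Credit: income exceeds £35,600 by £101,100, which is 41 full-or-partial £2,500 increments; reduction = 41 × £30 = £1,230, leaving £630.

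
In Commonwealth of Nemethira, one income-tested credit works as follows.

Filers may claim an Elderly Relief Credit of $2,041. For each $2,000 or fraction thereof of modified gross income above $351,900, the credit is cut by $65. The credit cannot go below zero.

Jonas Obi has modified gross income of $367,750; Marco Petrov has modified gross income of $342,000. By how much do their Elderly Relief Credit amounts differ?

$520

Jonas ($367,750): Elderly Relief Credit: income exceeds $351,900 by $15,850, which is 8 full-or-partial $2,000 increments; reduction = 8 × $65 = $520, leaving $1,521.
Marco ($342,000): Elderly Relief Credit: $342,000 is at or below the $351,900 threshold, so the full $2,041 applies.
Difference: |$1,521 − $2,041| = $520.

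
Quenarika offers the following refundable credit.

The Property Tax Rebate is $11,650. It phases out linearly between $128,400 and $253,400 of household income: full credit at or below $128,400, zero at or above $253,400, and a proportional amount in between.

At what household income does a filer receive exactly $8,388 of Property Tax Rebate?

$8,388 is 8,388/11,650 of the full $11,650, so 3,262/11,650 of the $125,000 range has been used: income = $128,400 + $125,000 × 3,262/11,650 = $163,400.

$163,400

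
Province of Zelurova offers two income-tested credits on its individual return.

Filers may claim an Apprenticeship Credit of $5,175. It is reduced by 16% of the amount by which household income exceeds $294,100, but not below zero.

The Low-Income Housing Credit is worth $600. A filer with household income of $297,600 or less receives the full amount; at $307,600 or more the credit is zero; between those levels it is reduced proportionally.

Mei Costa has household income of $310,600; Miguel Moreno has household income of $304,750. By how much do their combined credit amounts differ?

Mei ($310,600): Apprenticeship Credit: 16% of the $16,500 excess over $294,100 is $2,640; credit = $5,175 − $2,640 = $2,535. Low-Income Housing Credit: $310,600 is at or above $307,600, so the credit is $0. total $2,535 + $0 = $2,535
Miguel ($304,750): Apprenticeship Credit: 16% of the $10,650 excess over $294,100 is $1,704; credit = $5,175 − $1,704 = $3,471. Low-Income Housing Credit: $304,750 is $7,150 into a $10,000 phase-out range, leaving 2,850/10,000 of the credit: $600 × 2,850/10,000 = $171. total $3,471 + $171 = $3,642
Difference: |$2,535 − $3,642| = $1,107.

$1,107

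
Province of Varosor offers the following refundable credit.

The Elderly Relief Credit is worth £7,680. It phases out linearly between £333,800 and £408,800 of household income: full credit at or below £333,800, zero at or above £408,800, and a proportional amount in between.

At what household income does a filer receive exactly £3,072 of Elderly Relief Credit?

£3,072 is 3,072/7,680 of the full £7,680, so 4,608/7,680 of the £75,000 range has been used: income = £333,800 + £75,000 × 4,608/7,680 = £378,800.

£378,800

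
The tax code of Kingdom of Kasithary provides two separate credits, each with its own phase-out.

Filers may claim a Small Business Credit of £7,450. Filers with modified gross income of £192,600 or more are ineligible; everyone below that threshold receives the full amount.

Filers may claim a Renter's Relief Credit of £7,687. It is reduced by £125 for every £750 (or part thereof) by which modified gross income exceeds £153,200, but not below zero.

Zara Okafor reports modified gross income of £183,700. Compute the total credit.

Small Business Credit: £183,700 is below the £192,600 cutoff, so the full £7,450 applies.
Renter's Relief Credit: income exceeds £153,200 by £30,500, which is 41 full-or-partial £750 increments; reduction = 41 × £125 = £5,125, leaving £2,562.
Total: £7,450 + £2,562 = £10,012.

£10,012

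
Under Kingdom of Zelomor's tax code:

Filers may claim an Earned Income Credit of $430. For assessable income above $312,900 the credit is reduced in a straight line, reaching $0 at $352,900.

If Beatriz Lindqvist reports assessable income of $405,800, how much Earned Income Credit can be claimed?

$0

Earned Income Credit: $405,800 is at or above $352,900, so the credit is $0.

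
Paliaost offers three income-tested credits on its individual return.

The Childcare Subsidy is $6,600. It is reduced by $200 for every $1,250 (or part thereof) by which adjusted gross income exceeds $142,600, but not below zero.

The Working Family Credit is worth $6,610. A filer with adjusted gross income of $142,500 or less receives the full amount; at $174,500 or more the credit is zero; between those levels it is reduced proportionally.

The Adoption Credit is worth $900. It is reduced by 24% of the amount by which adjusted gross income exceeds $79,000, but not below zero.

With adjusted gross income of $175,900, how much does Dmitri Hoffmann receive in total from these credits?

$1,200

Childcare Subsidy: income exceeds $142,600 by $33,300, which is 27 full-or-partial $1,250 increments; reduction = 27 × $200 = $5,400, leaving $1,200.
Working Family Credit: $175,900 is at or above $174,500, so the credit is $0.
Adoption Credit: 24% of the $96,900 excess over $79,000 is $23,256 ≥ base, so the credit is $0.
Total: $1,200 + $0 + $0 = $1,200.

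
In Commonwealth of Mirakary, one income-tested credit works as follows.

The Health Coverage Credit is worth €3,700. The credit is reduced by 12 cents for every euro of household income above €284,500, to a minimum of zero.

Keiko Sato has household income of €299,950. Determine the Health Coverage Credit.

Health Coverage Credit: 12% of the €15,450 excess over €284,500 is €1,854; credit = €3,700 − €1,854 = €1,846.

€1,846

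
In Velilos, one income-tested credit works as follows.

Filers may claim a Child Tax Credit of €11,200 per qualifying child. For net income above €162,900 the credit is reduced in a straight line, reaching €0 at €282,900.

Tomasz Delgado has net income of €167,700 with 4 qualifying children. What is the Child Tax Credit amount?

€43,008

Child Tax Credit: base = 4 × €11,200 = €44,800. €167,700 is €4,800 into a €120,000 phase-out range, leaving 115,200/120,000 of the credit: €44,800 × 115,200/120,000 = €43,008.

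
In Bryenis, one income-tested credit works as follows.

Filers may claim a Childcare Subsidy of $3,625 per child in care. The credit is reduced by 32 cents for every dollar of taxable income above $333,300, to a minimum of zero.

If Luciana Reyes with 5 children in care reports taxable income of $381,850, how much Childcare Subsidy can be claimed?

$2,589

Childcare Subsidy: base = 5 × $3,625 = $18,125. 32% of the $48,550 excess over $333,300 is $15,536; credit = $18,125 − $15,536 = $2,589.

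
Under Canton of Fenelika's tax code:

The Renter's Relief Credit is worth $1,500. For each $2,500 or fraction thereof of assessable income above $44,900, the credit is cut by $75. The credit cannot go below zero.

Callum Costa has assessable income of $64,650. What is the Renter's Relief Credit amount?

Renter's Relief Credit: income exceeds $44,900 by $19,750, which is 8 full-or-partial $2,500 increments; reduction = 8 × $75 = $600, leaving $900.

$900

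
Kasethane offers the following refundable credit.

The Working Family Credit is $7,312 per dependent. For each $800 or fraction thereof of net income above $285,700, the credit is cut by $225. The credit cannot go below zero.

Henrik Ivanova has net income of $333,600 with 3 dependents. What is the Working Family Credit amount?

Working Family Credit: base = 3 × $7,312 = $21,936. income exceeds $285,700 by $47,900, which is 60 full-or-partial $800 increments; reduction = 60 × $225 = $13,500, leaving $8,436.

$8,436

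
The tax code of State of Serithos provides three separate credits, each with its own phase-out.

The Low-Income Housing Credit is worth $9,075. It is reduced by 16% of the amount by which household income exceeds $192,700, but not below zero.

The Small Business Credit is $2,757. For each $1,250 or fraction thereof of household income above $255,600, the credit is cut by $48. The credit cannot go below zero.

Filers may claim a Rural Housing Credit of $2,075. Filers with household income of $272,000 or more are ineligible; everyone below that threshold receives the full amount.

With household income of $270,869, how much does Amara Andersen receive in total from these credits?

Low-Income Housing Credit: 16% of the $78,169 excess over $192,700 is $12,507.04 ≥ base, so the credit is $0.
Small Business Credit: income exceeds $255,600 by $15,269, which is 13 full-or-partial $1,250 increments; reduction = 13 × $48 = $624, leaving $2,133.
Rural Housing Credit: $270,869 is below the $272,000 cutoff, so the full $2,075 applies.
Total: $0 + $2,133 + $2,075 = $4,208.

$4,208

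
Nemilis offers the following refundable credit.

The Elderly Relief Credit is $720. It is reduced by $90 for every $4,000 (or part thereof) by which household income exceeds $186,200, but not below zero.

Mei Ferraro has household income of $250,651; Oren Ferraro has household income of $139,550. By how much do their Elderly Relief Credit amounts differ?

$720

Mei ($250,651): Elderly Relief Credit: income exceeds $186,200 by $64,451 → 17 increments × $90 = $1,530 ≥ base, so the credit is $0.
Oren ($139,550): Elderly Relief Credit: $139,550 is at or below the $186,200 threshold, so the full $720 applies.
Difference: |$0 − $720| = $720.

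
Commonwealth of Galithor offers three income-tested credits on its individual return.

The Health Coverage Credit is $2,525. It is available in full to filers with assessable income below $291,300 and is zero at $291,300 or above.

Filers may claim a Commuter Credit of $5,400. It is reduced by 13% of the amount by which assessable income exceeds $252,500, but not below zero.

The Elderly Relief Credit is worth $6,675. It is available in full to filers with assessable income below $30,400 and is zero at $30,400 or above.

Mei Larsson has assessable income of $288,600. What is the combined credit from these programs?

$3,232

Health Coverage Credit: $288,600 is below the $291,300 cutoff, so the full $2,525 applies.
Commuter Credit: 13% of the $36,100 excess over $252,500 is $4,693; credit = $5,400 − $4,693 = $707.
Elderly Relief Credit: $288,600 meets or exceeds the $30,400 cutoff, so the credit is $0.
Total: $2,525 + $707 + $0 = $3,232.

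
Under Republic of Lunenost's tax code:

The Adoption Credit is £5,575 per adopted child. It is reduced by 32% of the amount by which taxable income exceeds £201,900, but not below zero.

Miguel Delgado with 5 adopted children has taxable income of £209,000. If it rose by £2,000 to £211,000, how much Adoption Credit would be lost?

£640

At £209,000 — base = 5 × £5,575 = £27,875. 32% of the £7,100 excess over £201,900 is £2,272; credit = £27,875 − £2,272 = £25,603.
At £211,000 — base = 5 × £5,575 = £27,875. 32% of the £9,100 excess over £201,900 is £2,912; credit = £27,875 − £2,912 = £24,963.
Lost: £25,603 − £24,963 = £640.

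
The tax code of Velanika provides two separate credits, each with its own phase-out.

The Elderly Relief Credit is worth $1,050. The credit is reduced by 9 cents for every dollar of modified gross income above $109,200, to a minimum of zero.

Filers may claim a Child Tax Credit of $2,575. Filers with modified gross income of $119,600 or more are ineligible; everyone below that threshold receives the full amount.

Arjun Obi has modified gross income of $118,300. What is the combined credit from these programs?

$2,806

Elderly Relief Credit: 9% of the $9,100 excess over $109,200 is $819; credit = $1,050 − $819 = $231.
Child Tax Credit: $118,300 is below the $119,600 cutoff, so the full $2,575 applies.
Total: $231 + $2,575 = $2,806.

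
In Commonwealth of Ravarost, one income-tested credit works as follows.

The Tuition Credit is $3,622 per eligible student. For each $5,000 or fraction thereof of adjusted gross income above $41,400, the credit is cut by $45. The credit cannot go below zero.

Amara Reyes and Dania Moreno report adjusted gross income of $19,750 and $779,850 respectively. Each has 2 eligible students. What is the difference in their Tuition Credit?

$6,660

Amara ($19,750): Tuition Credit: base = 2 × $3,622 = $7,244. $19,750 is at or below the $41,400 threshold, so the full $7,244 applies.
Dania ($779,850): Tuition Credit: base = 2 × $3,622 = $7,244. income exceeds $41,400 by $738,450, which is 148 full-or-partial $5,000 increments; reduction = 148 × $45 = $6,660, leaving $584.
Difference: |$7,244 − $584| = $6,660.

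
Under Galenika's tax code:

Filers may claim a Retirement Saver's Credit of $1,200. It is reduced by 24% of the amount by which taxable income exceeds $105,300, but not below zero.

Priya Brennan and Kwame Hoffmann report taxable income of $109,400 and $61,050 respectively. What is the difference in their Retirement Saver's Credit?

Priya ($109,400): Retirement Saver's Credit: 24% of the $4,100 excess over $105,300 is $984; credit = $1,200 − $984 = $216.
Kwame ($61,050): Retirement Saver's Credit: $61,050 is at or below the $105,300 threshold, so the full $1,200 applies.
Difference: |$216 − $1,200| = $984.

$984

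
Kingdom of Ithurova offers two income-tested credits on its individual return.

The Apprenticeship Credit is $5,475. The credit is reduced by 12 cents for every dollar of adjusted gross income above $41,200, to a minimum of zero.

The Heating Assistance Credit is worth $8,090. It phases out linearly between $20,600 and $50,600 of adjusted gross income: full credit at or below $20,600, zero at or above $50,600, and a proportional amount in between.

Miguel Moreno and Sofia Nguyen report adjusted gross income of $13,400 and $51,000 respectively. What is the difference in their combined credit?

Miguel ($13,400): Apprenticeship Credit: $13,400 is at or below the $41,200 threshold, so the full $5,475 applies. Heating Assistance Credit: $13,400 is at or below the $20,600 threshold, so the full $8,090 applies. total $5,475 + $8,090 = $13,565
Sofia ($51,000): Apprenticeship Credit: 12% of the $9,800 excess over $41,200 is $1,176; credit = $5,475 − $1,176 = $4,299. Heating Assistance Credit: $51,000 is at or above $50,600, so the credit is $0. total $4,299 + $0 = $4,299
Difference: |$13,565 − $4,299| = $9,266.

$9,266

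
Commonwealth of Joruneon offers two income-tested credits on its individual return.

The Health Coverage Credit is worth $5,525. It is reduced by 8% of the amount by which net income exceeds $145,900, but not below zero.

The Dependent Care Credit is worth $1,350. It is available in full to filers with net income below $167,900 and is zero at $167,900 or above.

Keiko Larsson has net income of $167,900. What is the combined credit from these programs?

$3,765

Health Coverage Credit: 8% of the $22,000 excess over $145,900 is $1,760; credit = $5,525 − $1,760 = $3,765.
Dependent Care Credit: $167,900 meets or exceeds the $167,900 cutoff, so the credit is $0.
Total: $3,765 + $0 = $3,765.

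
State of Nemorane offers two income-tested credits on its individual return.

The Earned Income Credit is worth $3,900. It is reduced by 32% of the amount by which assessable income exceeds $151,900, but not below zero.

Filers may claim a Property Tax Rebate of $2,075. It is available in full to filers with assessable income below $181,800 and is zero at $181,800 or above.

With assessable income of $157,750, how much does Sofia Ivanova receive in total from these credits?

Earned Income Credit: 32% of the $5,850 excess over $151,900 is $1,872; credit = $3,900 − $1,872 = $2,028.
Property Tax Rebate: $157,750 is below the $181,800 cutoff, so the full $2,075 applies.
Total: $2,028 + $2,075 = $4,103.

$4,103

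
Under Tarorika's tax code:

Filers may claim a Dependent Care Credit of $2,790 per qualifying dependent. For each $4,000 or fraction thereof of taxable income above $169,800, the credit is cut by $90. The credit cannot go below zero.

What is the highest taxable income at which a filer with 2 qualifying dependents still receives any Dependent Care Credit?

Full credit = 2 × $2,790 = $5,580.
After 61 increments the reduction is 61 × $90 = $5,490, leaving $90; one more increment wipes it out. Increment 61 ends at excess 61 × $4,000 = $244,000, so the highest qualifying income is $169,800 + $244,000 = $413,800.

$413,800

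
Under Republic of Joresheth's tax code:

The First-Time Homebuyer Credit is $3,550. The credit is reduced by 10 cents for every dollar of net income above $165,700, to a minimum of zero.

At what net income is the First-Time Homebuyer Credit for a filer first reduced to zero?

The credit falls by 10% of each dollar above $165,700, so it reaches zero when the excess is $3,550 / 10% = $35,500: income = $165,700 + $35,500 = $201,200.

$201,200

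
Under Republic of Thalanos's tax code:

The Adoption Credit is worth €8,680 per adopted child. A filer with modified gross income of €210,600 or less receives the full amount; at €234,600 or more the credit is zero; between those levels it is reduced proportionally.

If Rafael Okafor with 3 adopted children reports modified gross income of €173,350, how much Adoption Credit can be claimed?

€26,040

Adoption Credit: base = 3 × €8,680 = €26,040. €173,350 is at or below the €210,600 threshold, so the full €26,040 applies.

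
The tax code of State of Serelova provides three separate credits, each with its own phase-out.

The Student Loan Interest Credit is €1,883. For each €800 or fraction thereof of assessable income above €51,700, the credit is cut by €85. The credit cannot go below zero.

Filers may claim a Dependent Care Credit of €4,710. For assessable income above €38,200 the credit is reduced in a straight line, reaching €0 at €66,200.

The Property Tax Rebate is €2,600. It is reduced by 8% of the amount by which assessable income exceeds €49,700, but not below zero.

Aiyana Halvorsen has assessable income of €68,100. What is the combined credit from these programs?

Student Loan Interest Credit: income exceeds €51,700 by €16,400, which is 21 full-or-partial €800 increments; reduction = 21 × €85 = €1,785, leaving €98.
Dependent Care Credit: €68,100 is at or above €66,200, so the credit is €0.
Property Tax Rebate: 8% of the €18,400 excess over €49,700 is €1,472; credit = €2,600 − €1,472 = €1,128.
Total: €98 + €0 + €1,128 = €1,226.

€1,226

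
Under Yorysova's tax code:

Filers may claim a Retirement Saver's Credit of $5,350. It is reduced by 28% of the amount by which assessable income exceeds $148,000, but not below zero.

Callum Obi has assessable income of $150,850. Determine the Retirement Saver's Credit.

$4,552

Retirement Saver's Credit: 28% of the $2,850 excess over $148,000 is $798; credit = $5,350 − $798 = $4,552.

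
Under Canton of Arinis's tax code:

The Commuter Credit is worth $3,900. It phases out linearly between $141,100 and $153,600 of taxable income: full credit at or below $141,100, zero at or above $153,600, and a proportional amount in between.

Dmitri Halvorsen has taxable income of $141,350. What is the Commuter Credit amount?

$3,822

Commuter Credit: $141,350 is $250 into a $12,500 phase-out range, leaving 12,250/12,500 of the credit: $3,900 × 12,250/12,500 = $3,822.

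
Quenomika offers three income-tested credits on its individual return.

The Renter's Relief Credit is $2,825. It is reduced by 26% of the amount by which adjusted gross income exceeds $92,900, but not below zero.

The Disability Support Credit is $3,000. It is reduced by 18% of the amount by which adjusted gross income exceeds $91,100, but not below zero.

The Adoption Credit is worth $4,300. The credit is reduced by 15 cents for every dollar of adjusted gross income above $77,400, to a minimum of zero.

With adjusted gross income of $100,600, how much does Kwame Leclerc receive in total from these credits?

$2,933

Renter's Relief Credit: 26% of the $7,700 excess over $92,900 is $2,002; credit = $2,825 − $2,002 = $823.
Disability Support Credit: 18% of the $9,500 excess over $91,100 is $1,710; credit = $3,000 − $1,710 = $1,290.
Adoption Credit: 15% of the $23,200 excess over $77,400 is $3,480; credit = $4,300 − $3,480 = $820.
Total: $823 + $1,290 + $820 = $2,933.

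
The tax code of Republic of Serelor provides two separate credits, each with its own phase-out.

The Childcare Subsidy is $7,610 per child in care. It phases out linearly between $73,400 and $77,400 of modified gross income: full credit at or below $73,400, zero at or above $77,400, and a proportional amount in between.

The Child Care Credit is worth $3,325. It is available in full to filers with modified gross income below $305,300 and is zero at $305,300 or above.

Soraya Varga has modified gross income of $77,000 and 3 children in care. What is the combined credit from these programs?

Childcare Subsidy: base = 3 × $7,610 = $22,830. $77,000 is $3,600 into a $4,000 phase-out range, leaving 400/4,000 of the credit: $22,830 × 400/4,000 = $2,283.
Child Care Credit: $77,000 is below the $305,300 cutoff, so the full $3,325 applies.
Total: $2,283 + $3,325 = $5,608.

$5,608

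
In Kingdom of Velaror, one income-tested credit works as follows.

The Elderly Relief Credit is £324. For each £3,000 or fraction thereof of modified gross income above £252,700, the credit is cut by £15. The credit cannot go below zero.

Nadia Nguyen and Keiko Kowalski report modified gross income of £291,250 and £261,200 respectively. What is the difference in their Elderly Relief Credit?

Nadia (£291,250): Elderly Relief Credit: income exceeds £252,700 by £38,550, which is 13 full-or-partial £3,000 increments; reduction = 13 × £15 = £195, leaving £129.
Keiko (£261,200): Elderly Relief Credit: income exceeds £252,700 by £8,500, which is 3 full-or-partial £3,000 increments; reduction = 3 × £15 = £45, leaving £279.
Difference: |£129 − £279| = £150.

£150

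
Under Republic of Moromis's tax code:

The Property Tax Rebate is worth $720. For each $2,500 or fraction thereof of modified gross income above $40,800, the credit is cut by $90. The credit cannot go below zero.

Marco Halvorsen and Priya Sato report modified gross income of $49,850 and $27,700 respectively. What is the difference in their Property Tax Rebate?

Marco ($49,850): Property Tax Rebate: income exceeds $40,800 by $9,050, which is 4 full-or-partial $2,500 increments; reduction = 4 × $90 = $360, leaving $360.
Priya ($27,700): Property Tax Rebate: $27,700 is at or below the $40,800 threshold, so the full $720 applies.
Difference: |$360 − $720| = $360.

$360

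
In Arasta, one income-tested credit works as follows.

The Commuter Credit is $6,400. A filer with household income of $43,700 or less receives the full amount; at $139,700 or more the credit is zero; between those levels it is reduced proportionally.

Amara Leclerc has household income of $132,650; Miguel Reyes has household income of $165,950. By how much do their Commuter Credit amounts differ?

Amara ($132,650): Commuter Credit: $132,650 is $88,950 into a $96,000 phase-out range, leaving 7,050/96,000 of the credit: $6,400 × 7,050/96,000 = $470.
Miguel ($165,950): Commuter Credit: $165,950 is at or above $139,700, so the credit is $0.
Difference: |$470 − $0| = $470.

$470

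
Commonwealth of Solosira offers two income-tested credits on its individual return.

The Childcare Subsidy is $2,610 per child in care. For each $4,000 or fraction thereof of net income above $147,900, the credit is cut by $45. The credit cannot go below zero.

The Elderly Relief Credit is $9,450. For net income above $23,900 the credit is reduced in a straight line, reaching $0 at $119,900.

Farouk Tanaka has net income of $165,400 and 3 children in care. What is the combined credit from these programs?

$7,605

Childcare Subsidy: base = 3 × $2,610 = $7,830. income exceeds $147,900 by $17,500, which is 5 full-or-partial $4,000 increments; reduction = 5 × $45 = $225, leaving $7,605.
Elderly Relief Credit: $165,400 is at or above $119,900, so the credit is $0.
Total: $7,605 + $0 = $7,605.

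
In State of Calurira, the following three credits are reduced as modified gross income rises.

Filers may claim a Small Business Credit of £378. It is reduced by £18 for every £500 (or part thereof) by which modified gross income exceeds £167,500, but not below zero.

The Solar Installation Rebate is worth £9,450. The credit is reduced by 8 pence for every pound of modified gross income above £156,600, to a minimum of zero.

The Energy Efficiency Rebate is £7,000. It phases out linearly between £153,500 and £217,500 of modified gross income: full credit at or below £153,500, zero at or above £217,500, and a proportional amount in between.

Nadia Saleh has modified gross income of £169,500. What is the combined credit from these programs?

£13,974

Small Business Credit: income exceeds £167,500 by £2,000, which is 4 full-or-partial £500 increments; reduction = 4 × £18 = £72, leaving £306.
Solar Installation Rebate: 8% of the £12,900 excess over £156,600 is £1,032; credit = £9,450 − £1,032 = £8,418.
Energy Efficiency Rebate: £169,500 is £16,000 into a £64,000 phase-out range, leaving 48,000/64,000 of the credit: £7,000 × 48,000/64,000 = £5,250.
Total: £306 + £8,418 + £5,250 = £13,974.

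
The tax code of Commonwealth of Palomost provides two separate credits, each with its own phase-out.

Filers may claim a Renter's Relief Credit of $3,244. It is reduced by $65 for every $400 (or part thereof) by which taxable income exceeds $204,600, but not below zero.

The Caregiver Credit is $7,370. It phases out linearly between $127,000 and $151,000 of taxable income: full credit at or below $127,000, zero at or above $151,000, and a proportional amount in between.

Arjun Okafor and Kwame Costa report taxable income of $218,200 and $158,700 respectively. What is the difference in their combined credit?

$2,210

Arjun ($218,200): Renter's Relief Credit: income exceeds $204,600 by $13,600, which is 34 full-or-partial $400 increments; reduction = 34 × $65 = $2,210, leaving $1,034. Caregiver Credit: $218,200 is at or above $151,000, so the credit is $0. total $1,034 + $0 = $1,034
Kwame ($158,700): Renter's Relief Credit: $158,700 is at or below the $204,600 threshold, so the full $3,244 applies. Caregiver Credit: $158,700 is at or above $151,000, so the credit is $0. total $3,244 + $0 = $3,244
Difference: |$1,034 − $3,244| = $2,210.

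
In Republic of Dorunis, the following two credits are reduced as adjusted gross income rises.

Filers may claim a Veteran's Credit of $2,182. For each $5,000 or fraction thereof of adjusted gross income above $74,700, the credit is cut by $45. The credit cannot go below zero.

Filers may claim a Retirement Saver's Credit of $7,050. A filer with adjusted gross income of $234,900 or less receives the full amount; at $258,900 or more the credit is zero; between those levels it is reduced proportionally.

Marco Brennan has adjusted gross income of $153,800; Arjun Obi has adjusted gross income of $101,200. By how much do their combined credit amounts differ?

Marco ($153,800): Veteran's Credit: income exceeds $74,700 by $79,100, which is 16 full-or-partial $5,000 increments; reduction = 16 × $45 = $720, leaving $1,462. Retirement Saver's Credit: $153,800 is at or below the $234,900 threshold, so the full $7,050 applies. total $1,462 + $7,050 = $8,512
Arjun ($101,200): Veteran's Credit: income exceeds $74,700 by $26,500, which is 6 full-or-partial $5,000 increments; reduction = 6 × $45 = $270, leaving $1,912. Retirement Saver's Credit: $101,200 is at or below the $234,900 threshold, so the full $7,050 applies. total $1,912 + $7,050 = $8,962
Difference: |$8,512 − $8,962| = $450.

$450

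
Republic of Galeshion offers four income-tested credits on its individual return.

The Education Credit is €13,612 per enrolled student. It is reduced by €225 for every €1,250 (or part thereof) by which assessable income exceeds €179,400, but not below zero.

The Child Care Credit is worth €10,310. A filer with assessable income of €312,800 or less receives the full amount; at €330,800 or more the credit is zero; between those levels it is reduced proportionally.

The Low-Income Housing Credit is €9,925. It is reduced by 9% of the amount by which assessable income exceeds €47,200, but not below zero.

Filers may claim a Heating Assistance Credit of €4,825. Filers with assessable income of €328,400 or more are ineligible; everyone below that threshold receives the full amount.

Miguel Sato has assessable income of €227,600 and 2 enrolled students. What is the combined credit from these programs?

Education Credit: base = 2 × €13,612 = €27,224. income exceeds €179,400 by €48,200, which is 39 full-or-partial €1,250 increments; reduction = 39 × €225 = €8,775, leaving €18,449.
Child Care Credit: €227,600 is at or below the €312,800 threshold, so the full €10,310 applies.
Low-Income Housing Credit: 9% of the €180,400 excess over €47,200 is €16,236 ≥ base, so the credit is €0.
Heating Assistance Credit: €227,600 is below the €328,400 cutoff, so the full €4,825 applies.
Total: €18,449 + €10,310 + €0 + €4,825 = €33,584.

€33,584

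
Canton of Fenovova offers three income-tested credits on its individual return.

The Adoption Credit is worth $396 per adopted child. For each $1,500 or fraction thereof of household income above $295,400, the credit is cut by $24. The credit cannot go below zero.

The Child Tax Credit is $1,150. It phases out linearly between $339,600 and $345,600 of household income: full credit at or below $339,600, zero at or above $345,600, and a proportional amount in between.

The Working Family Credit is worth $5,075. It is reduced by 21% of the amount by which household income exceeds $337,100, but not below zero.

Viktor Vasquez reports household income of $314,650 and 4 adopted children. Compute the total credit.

$7,497

Adoption Credit: base = 4 × $396 = $1,584. income exceeds $295,400 by $19,250, which is 13 full-or-partial $1,500 increments; reduction = 13 × $24 = $312, leaving $1,272.
Child Tax Credit: $314,650 is at or below the $339,600 threshold, so the full $1,150 applies.
Working Family Credit: $314,650 is at or below the $337,100 threshold, so the full $5,075 applies.
Total: $1,272 + $1,150 + $5,075 = $7,497.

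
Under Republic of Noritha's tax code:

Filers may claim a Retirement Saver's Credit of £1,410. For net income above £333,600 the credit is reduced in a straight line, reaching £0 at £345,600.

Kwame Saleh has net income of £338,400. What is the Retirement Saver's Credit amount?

Retirement Saver's Credit: £338,400 is £4,800 into a £12,000 phase-out range, leaving 7,200/12,000 of the credit: £1,410 × 7,200/12,000 = £846.

£846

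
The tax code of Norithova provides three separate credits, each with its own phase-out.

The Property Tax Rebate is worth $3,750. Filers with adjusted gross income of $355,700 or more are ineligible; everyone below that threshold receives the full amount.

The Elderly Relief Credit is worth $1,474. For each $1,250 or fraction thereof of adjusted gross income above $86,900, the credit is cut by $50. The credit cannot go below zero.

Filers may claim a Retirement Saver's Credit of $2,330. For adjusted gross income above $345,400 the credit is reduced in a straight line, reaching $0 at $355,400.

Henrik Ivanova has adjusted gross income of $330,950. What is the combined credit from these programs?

$6,080

Property Tax Rebate: $330,950 is below the $355,700 cutoff, so the full $3,750 applies.
Elderly Relief Credit: income exceeds $86,900 by $244,050 → 196 increments × $50 = $9,800 ≥ base, so the credit is $0.
Retirement Saver's Credit: $330,950 is at or below the $345,400 threshold, so the full $2,330 applies.
Total: $3,750 + $0 + $2,330 = $6,080.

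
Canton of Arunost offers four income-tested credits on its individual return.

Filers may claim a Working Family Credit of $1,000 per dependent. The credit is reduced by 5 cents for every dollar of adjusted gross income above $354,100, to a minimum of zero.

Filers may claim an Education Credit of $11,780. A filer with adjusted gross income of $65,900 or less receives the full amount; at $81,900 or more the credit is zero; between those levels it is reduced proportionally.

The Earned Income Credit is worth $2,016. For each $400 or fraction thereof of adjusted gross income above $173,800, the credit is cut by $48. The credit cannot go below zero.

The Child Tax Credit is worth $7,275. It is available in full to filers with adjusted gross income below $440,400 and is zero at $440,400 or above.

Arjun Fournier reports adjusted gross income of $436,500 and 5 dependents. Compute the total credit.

Working Family Credit: base = 5 × $1,000 = $5,000. 5% of the $82,400 excess over $354,100 is $4,120; credit = $5,000 − $4,120 = $880.
Education Credit: $436,500 is at or above $81,900, so the credit is $0.
Earned Income Credit: income exceeds $173,800 by $262,700 → 657 increments × $48 = $31,536 ≥ base, so the credit is $0.
Child Tax Credit: $436,500 is below the $440,400 cutoff, so the full $7,275 applies.
Total: $880 + $0 + $0 + $7,275 = $8,155.

$8,155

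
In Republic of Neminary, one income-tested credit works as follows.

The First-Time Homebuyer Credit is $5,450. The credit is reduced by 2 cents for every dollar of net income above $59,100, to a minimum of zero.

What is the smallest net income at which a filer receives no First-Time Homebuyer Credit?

The credit falls by 2% of each dollar above $59,100, so it reaches zero when the excess is $5,450 / 2% = $272,500: income = $59,100 + $272,500 = $331,600.

$331,600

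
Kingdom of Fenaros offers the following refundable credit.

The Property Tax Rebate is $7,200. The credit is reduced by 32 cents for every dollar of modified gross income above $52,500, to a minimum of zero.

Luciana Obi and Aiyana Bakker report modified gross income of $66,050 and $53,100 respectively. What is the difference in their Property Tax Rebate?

$4,144

Luciana ($66,050): Property Tax Rebate: 32% of the $13,550 excess over $52,500 is $4,336; credit = $7,200 − $4,336 = $2,864.
Aiyana ($53,100): Property Tax Rebate: 32% of the $600 excess over $52,500 is $192; credit = $7,200 − $192 = $7,008.
Difference: |$2,864 − $7,008| = $4,144.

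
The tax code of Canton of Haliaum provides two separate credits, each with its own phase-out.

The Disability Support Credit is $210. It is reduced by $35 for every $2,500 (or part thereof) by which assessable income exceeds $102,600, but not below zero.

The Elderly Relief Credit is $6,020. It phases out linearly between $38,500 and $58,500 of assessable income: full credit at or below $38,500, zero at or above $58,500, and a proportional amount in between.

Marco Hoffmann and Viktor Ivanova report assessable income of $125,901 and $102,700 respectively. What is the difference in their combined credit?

$175

Marco ($125,901): Disability Support Credit: income exceeds $102,600 by $23,301 → 10 increments × $35 = $350 ≥ base, so the credit is $0. Elderly Relief Credit: $125,901 is at or above $58,500, so the credit is $0. total $0 + $0 = $0
Viktor ($102,700): Disability Support Credit: income exceeds $102,600 by $100, which is 1 full-or-partial $2,500 increment; reduction = 1 × $35 = $35, leaving $175. Elderly Relief Credit: $102,700 is at or above $58,500, so the credit is $0. total $175 + $0 = $175
Difference: |$0 − $175| = $175.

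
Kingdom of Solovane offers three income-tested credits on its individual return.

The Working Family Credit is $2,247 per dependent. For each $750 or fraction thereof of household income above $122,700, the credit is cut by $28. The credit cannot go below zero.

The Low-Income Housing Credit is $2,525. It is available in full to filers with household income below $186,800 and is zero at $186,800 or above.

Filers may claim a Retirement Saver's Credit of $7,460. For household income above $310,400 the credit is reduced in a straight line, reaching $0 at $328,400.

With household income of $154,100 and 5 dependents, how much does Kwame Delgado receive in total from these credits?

Working Family Credit: base = 5 × $2,247 = $11,235. income exceeds $122,700 by $31,400, which is 42 full-or-partial $750 increments; reduction = 42 × $28 = $1,176, leaving $10,059.
Low-Income Housing Credit: $154,100 is below the $186,800 cutoff, so the full $2,525 applies.
Retirement Saver's Credit: $154,100 is at or below the $310,400 threshold, so the full $7,460 applies.
Total: $10,059 + $2,525 + $7,460 = $20,044.

$20,044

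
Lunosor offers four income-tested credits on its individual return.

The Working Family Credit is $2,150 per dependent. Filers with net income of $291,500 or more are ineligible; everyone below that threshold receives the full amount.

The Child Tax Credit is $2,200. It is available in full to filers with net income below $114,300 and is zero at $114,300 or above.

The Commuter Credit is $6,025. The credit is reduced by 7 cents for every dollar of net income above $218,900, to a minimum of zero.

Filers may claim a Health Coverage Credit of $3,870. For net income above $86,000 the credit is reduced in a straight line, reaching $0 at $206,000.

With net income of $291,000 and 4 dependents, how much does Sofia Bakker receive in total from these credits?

$9,578

Working Family Credit: base = 4 × $2,150 = $8,600. $291,000 is below the $291,500 cutoff, so the full $8,600 applies.
Child Tax Credit: $291,000 meets or exceeds the $114,300 cutoff, so the credit is $0.
Commuter Credit: 7% of the $72,100 excess over $218,900 is $5,047; credit = $6,025 − $5,047 = $978.
Health Coverage Credit: $291,000 is at or above $206,000, so the credit is $0.
Total: $8,600 + $0 + $978 + $0 = $9,578.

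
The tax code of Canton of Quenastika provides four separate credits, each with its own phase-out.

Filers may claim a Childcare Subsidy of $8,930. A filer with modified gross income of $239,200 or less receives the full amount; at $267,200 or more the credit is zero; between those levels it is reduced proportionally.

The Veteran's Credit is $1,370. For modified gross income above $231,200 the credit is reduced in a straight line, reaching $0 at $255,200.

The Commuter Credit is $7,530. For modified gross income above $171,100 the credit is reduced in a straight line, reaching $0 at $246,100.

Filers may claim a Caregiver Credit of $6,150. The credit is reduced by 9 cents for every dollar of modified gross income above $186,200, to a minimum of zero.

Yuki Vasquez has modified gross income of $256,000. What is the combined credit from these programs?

Childcare Subsidy: $256,000 is $16,800 into a $28,000 phase-out range, leaving 11,200/28,000 of the credit: $8,930 × 11,200/28,000 = $3,572.
Veteran's Credit: $256,000 is at or above $255,200, so the credit is $0.
Commuter Credit: $256,000 is at or above $246,100, so the credit is $0.
Caregiver Credit: 9% of the $69,800 excess over $186,200 is $6,282 ≥ base, so the credit is $0.
Total: $3,572 + $0 + $0 + $0 = $3,572.

$3,572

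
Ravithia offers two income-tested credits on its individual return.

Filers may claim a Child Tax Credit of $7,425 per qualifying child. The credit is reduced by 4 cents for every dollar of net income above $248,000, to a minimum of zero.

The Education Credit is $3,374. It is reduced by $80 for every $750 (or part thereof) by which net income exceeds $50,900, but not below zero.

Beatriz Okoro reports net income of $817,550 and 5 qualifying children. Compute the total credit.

$14,343

Child Tax Credit: base = 5 × $7,425 = $37,125. 4% of the $569,550 excess over $248,000 is $22,782; credit = $37,125 − $22,782 = $14,343.
Education Credit: income exceeds $50,900 by $766,650 → 1023 increments × $80 = $81,840 ≥ base, so the credit is $0.
Total: $14,343 + $0 = $14,343.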